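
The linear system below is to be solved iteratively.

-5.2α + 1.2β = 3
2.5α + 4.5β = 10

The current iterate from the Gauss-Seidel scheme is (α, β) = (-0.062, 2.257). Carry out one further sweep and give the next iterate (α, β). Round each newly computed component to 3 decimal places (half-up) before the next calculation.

One sweep:
  α = (3 - (1.2)·2.257) / (-5.2) = -0.056
  β = (10 - (2.5)·-0.056) / (4.5) = 2.253

(-0.056, 2.253)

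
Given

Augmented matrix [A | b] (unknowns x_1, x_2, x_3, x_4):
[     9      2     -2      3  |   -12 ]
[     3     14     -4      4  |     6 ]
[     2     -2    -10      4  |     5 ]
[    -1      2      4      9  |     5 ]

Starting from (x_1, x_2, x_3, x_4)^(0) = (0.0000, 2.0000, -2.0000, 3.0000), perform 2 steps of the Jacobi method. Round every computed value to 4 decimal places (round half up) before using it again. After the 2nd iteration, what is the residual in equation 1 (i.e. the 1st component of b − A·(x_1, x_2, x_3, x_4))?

Iteration 1:
  x_1 = (-12 - (2)·2.0000 - (-2)·-2.0000 - (3)·3.0000) / (9) = -3.2222
  x_2 = (6 - (3)·0.0000 - (-4)·-2.0000 - (4)·3.0000) / (14) = -1.0000
  x_3 = (5 - (2)·0.0000 - (-2)·2.0000 - (4)·3.0000) / (-10) = 0.3000
  x_4 = (5 - (-1)·0.0000 - (2)·2.0000 - (4)·-2.0000) / (9) = 1.0000
Iteration 2:
  x_1 = (-12 - (2)·-1.0000 - (-2)·0.3000 - (3)·1.0000) / (9) = -1.3778
  x_2 = (6 - (3)·-3.2222 - (-4)·0.3000 - (4)·1.0000) / (14) = 0.9190
  x_3 = (5 - (2)·-3.2222 - (-2)·-1.0000 - (4)·1.0000) / (-10) = -0.5444
  x_4 = (5 - (-1)·-3.2222 - (2)·-1.0000 - (4)·0.3000) / (9) = 0.2864
Residual b − A·x = (-3.3858, -6.0558, 3.0040, 1.3842)

-3.3858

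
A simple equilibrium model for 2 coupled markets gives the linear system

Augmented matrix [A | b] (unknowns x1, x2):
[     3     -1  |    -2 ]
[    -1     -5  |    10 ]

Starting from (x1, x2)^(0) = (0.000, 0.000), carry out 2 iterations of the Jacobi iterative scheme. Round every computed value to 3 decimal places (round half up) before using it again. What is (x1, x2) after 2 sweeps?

(-1.333, -1.867)

Iteration 1:
  x1 = (-2 - (-1)·0.000) / (3) = -0.667
  x2 = (10 - (-1)·0.000) / (-5) = -2.000
Iteration 2:
  x1 = (-2 - (-1)·-2.000) / (3) = -1.333
  x2 = (10 - (-1)·-0.667) / (-5) = -1.867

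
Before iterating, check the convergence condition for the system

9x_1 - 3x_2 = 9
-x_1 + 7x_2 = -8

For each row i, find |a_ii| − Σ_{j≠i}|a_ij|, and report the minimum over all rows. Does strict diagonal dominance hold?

6

row 1: |9| − (3) = 6
row 2: |7| − (1) = 6
minimum over rows = 6 → strictly diagonally dominant (convergence guaranteed)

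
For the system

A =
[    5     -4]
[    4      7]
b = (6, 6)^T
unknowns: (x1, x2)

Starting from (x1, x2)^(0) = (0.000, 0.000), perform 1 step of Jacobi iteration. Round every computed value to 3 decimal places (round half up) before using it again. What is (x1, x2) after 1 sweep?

(1.200, 0.857)

Iteration 1:
  x1 = (6 - (-4)·0.000) / (5) = 1.200
  x2 = (6 - (4)·0.000) / (7) = 0.857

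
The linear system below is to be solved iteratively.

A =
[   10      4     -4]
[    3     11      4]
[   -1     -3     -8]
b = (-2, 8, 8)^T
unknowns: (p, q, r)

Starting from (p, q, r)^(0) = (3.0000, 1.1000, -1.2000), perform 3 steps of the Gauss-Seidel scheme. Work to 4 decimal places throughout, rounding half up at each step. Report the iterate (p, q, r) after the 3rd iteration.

(-1.4174, 1.6354, -1.4361)

Iteration 1:
  p = (-2 - (4)·1.1000 - (-4)·-1.2000) / (10) = -1.1200
  q = (8 - (3)·-1.1200 - (4)·-1.2000) / (11) = 1.4691
  r = (8 - (-1)·-1.1200 - (-3)·1.4691) / (-8) = -1.4109
Iteration 2:
  p = (-2 - (4)·1.4691 - (-4)·-1.4109) / (10) = -1.3520
  q = (8 - (3)·-1.3520 - (4)·-1.4109) / (11) = 1.6091
  r = (8 - (-1)·-1.3520 - (-3)·1.6091) / (-8) = -1.4344
Iteration 3:
  p = (-2 - (4)·1.6091 - (-4)·-1.4344) / (10) = -1.4174
  q = (8 - (3)·-1.4174 - (4)·-1.4344) / (11) = 1.6354
  r = (8 - (-1)·-1.4174 - (-3)·1.6354) / (-8) = -1.4361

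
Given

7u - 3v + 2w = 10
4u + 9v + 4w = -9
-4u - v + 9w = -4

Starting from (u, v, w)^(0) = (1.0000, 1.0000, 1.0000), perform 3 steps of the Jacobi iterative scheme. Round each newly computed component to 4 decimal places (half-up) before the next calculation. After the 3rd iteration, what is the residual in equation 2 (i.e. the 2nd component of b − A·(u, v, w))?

Iteration 1:
  u = (10 - (-3)·1.0000 - (2)·1.0000) / (7) = 1.5714
  v = (-9 - (4)·1.0000 - (4)·1.0000) / (9) = -1.8889
  w = (-4 - (-4)·1.0000 - (-1)·1.0000) / (9) = 0.1111
Iteration 2:
  u = (10 - (-3)·-1.8889 - (2)·0.1111) / (7) = 0.5873
  v = (-9 - (4)·1.5714 - (4)·0.1111) / (9) = -1.7478
  w = (-4 - (-4)·1.5714 - (-1)·-1.8889) / (9) = 0.0441
Iteration 3:
  u = (10 - (-3)·-1.7478 - (2)·0.0441) / (7) = 0.6669
  v = (-9 - (4)·0.5873 - (4)·0.0441) / (9) = -1.2806
  w = (-4 - (-4)·0.5873 - (-1)·-1.7478) / (9) = -0.3776
Residual b − A·x = (2.2451, 1.3682, 0.7854)

1.3682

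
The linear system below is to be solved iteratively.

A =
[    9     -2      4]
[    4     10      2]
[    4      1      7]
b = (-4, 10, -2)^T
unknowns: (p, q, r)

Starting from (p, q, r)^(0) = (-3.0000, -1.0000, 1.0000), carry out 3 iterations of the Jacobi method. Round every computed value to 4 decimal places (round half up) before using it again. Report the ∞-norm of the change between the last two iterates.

Iteration 1:
  p = (-4 - (-2)·-1.0000 - (4)·1.0000) / (9) = -1.1111
  q = (10 - (4)·-3.0000 - (2)·1.0000) / (10) = 2.0000
  r = (-2 - (4)·-3.0000 - (1)·-1.0000) / (7) = 1.5714
Iteration 2:
  p = (-4 - (-2)·2.0000 - (4)·1.5714) / (9) = -0.6984
  q = (10 - (4)·-1.1111 - (2)·1.5714) / (10) = 1.1302
  r = (-2 - (4)·-1.1111 - (1)·2.0000) / (7) = 0.0635
Iteration 3:
  p = (-4 - (-2)·1.1302 - (4)·0.0635) / (9) = -0.2215
  q = (10 - (4)·-0.6984 - (2)·0.0635) / (10) = 1.2667
  r = (-2 - (4)·-0.6984 - (1)·1.1302) / (7) = -0.0481
Change: (0.4769, 0.1365, -0.1116) → max |·| = 0.4769

0.4769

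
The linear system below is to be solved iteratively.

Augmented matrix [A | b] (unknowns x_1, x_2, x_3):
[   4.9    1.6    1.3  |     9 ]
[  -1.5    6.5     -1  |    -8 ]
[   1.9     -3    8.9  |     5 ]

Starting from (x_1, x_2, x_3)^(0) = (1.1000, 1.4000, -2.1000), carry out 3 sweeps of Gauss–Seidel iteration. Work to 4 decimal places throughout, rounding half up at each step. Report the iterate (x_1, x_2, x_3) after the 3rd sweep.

Iteration 1:
  x_1 = (9 - (1.6)·1.4000 - (1.3)·-2.1000) / (4.9) = 1.9367
  x_2 = (-8 - (-1.5)·1.9367 - (-1)·-2.1000) / (6.5) = -1.1069
  x_3 = (5 - (1.9)·1.9367 - (-3)·-1.1069) / (8.9) = -0.2248
Iteration 2:
  x_1 = (9 - (1.6)·-1.1069 - (1.3)·-0.2248) / (4.9) = 2.2578
  x_2 = (-8 - (-1.5)·2.2578 - (-1)·-0.2248) / (6.5) = -0.7443
  x_3 = (5 - (1.9)·2.2578 - (-3)·-0.7443) / (8.9) = -0.1711
Iteration 3:
  x_1 = (9 - (1.6)·-0.7443 - (1.3)·-0.1711) / (4.9) = 2.1252
  x_2 = (-8 - (-1.5)·2.1252 - (-1)·-0.1711) / (6.5) = -0.7667
  x_3 = (5 - (1.9)·2.1252 - (-3)·-0.7667) / (8.9) = -0.1503

(2.1252, -0.7667, -0.1503)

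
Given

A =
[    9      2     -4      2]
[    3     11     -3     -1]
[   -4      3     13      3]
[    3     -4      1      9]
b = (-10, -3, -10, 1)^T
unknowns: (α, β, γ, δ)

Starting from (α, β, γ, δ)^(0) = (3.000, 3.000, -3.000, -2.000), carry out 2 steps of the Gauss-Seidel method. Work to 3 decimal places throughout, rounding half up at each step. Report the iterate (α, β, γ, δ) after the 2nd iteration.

(-1.629, -0.023, -1.466, 0.807)

Iteration 1:
  α = (-10 - (2)·3.000 - (-4)·-3.000 - (2)·-2.000) / (9) = -2.667
  β = (-3 - (3)·-2.667 - (-3)·-3.000 - (-1)·-2.000) / (11) = -0.545
  γ = (-10 - (-4)·-2.667 - (3)·-0.545 - (3)·-2.000) / (13) = -1.003
  δ = (1 - (3)·-2.667 - (-4)·-0.545 - (1)·-1.003) / (9) = 0.869
Iteration 2:
  α = (-10 - (2)·-0.545 - (-4)·-1.003 - (2)·0.869) / (9) = -1.629
  β = (-3 - (3)·-1.629 - (-3)·-1.003 - (-1)·0.869) / (11) = -0.023
  γ = (-10 - (-4)·-1.629 - (3)·-0.023 - (3)·0.869) / (13) = -1.466
  δ = (1 - (3)·-1.629 - (-4)·-0.023 - (1)·-1.466) / (9) = 0.807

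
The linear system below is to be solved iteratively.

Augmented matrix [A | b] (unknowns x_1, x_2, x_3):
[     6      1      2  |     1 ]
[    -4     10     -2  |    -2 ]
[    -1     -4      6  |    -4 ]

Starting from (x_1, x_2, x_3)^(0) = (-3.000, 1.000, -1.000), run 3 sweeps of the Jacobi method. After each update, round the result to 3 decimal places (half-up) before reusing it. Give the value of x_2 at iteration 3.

Iteration 1:
  x_1 = (1 - (1)·1.000 - (2)·-1.000) / (6) = 0.333
  x_2 = (-2 - (-4)·-3.000 - (-2)·-1.000) / (10) = -1.600
  x_3 = (-4 - (-1)·-3.000 - (-4)·1.000) / (6) = -0.500
Iteration 2:
  x_1 = (1 - (1)·-1.600 - (2)·-0.500) / (6) = 0.600
  x_2 = (-2 - (-4)·0.333 - (-2)·-0.500) / (10) = -0.167
  x_3 = (-4 - (-1)·0.333 - (-4)·-1.600) / (6) = -1.678
Iteration 3:
  x_1 = (1 - (1)·-0.167 - (2)·-1.678) / (6) = 0.754
  x_2 = (-2 - (-4)·0.600 - (-2)·-1.678) / (10) = -0.296
  x_3 = (-4 - (-1)·0.600 - (-4)·-0.167) / (6) = -0.678

-0.296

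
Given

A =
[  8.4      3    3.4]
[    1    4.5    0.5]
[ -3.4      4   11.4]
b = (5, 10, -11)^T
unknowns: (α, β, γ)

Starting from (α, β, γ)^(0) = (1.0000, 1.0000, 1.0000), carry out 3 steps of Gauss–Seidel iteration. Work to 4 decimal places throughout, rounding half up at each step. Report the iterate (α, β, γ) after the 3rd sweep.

Iteration 1:
  α = (5 - (3)·1.0000 - (3.4)·1.0000) / (8.4) = -0.1667
  β = (10 - (1)·-0.1667 - (0.5)·1.0000) / (4.5) = 2.1482
  γ = (-11 - (-3.4)·-0.1667 - (4)·2.1482) / (11.4) = -1.7684
Iteration 2:
  α = (5 - (3)·2.1482 - (3.4)·-1.7684) / (8.4) = 0.5438
  β = (10 - (1)·0.5438 - (0.5)·-1.7684) / (4.5) = 2.2979
  γ = (-11 - (-3.4)·0.5438 - (4)·2.2979) / (11.4) = -1.6090
Iteration 3:
  α = (5 - (3)·2.2979 - (3.4)·-1.6090) / (8.4) = 0.4258
  β = (10 - (1)·0.4258 - (0.5)·-1.6090) / (4.5) = 2.3064
  γ = (-11 - (-3.4)·0.4258 - (4)·2.3064) / (11.4) = -1.6472

(0.4258, 2.3064, -1.6472)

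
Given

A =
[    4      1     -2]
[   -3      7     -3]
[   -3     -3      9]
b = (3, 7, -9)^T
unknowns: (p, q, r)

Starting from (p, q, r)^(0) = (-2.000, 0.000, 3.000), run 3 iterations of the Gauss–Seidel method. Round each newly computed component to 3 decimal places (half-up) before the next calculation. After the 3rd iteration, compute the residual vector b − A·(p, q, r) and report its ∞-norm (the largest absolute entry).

Iteration 1:
  p = (3 - (1)·0.000 - (-2)·3.000) / (4) = 2.250
  q = (7 - (-3)·2.250 - (-3)·3.000) / (7) = 3.250
  r = (-9 - (-3)·2.250 - (-3)·3.250) / (9) = 0.833
Iteration 2:
  p = (3 - (1)·3.250 - (-2)·0.833) / (4) = 0.354
  q = (7 - (-3)·0.354 - (-3)·0.833) / (7) = 1.509
  r = (-9 - (-3)·0.354 - (-3)·1.509) / (9) = -0.379
Iteration 3:
  p = (3 - (1)·1.509 - (-2)·-0.379) / (4) = 0.183
  q = (7 - (-3)·0.183 - (-3)·-0.379) / (7) = 0.916
  r = (-9 - (-3)·0.183 - (-3)·0.916) / (9) = -0.634
Residual b − A·x = (0.084, -0.765, 0.003); ∞-norm = 0.765

0.765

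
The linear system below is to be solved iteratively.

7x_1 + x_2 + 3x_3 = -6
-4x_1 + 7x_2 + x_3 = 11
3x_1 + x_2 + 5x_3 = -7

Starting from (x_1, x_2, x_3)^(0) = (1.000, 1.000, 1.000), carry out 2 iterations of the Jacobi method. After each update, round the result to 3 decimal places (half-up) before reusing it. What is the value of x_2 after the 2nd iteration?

Iteration 1:
  x_1 = (-6 - (1)·1.000 - (3)·1.000) / (7) = -1.429
  x_2 = (11 - (-4)·1.000 - (1)·1.000) / (7) = 2.000
  x_3 = (-7 - (3)·1.000 - (1)·1.000) / (5) = -2.200
Iteration 2:
  x_1 = (-6 - (1)·2.000 - (3)·-2.200) / (7) = -0.200
  x_2 = (11 - (-4)·-1.429 - (1)·-2.200) / (7) = 1.069
  x_3 = (-7 - (3)·-1.429 - (1)·2.000) / (5) = -0.943

1.069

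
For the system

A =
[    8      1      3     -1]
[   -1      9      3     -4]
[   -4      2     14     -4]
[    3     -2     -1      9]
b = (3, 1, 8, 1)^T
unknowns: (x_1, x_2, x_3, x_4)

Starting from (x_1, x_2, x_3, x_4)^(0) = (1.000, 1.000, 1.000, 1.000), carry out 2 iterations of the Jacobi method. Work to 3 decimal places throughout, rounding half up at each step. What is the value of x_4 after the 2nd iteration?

0.296

Iteration 1:
  x_1 = (3 - (1)·1.000 - (3)·1.000 - (-1)·1.000) / (8) = 0.000
  x_2 = (1 - (-1)·1.000 - (3)·1.000 - (-4)·1.000) / (9) = 0.333
  x_3 = (8 - (-4)·1.000 - (2)·1.000 - (-4)·1.000) / (14) = 1.000
  x_4 = (1 - (3)·1.000 - (-2)·1.000 - (-1)·1.000) / (9) = 0.111
Iteration 2:
  x_1 = (3 - (1)·0.333 - (3)·1.000 - (-1)·0.111) / (8) = -0.028
  x_2 = (1 - (-1)·0.000 - (3)·1.000 - (-4)·0.111) / (9) = -0.173
  x_3 = (8 - (-4)·0.000 - (2)·0.333 - (-4)·0.111) / (14) = 0.556
  x_4 = (1 - (3)·0.000 - (-2)·0.333 - (-1)·1.000) / (9) = 0.296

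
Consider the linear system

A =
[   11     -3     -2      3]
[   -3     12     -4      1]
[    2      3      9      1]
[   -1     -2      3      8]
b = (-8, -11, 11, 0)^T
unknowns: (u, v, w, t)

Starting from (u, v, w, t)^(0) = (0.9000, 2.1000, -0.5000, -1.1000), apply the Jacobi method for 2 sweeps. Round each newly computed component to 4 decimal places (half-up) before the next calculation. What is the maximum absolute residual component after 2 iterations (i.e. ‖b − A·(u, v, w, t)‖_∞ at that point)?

5.2180

Iteration 1:
  u = (-8 - (-3)·2.1000 - (-2)·-0.5000 - (3)·-1.1000) / (11) = 0.0545
  v = (-11 - (-3)·0.9000 - (-4)·-0.5000 - (1)·-1.1000) / (12) = -0.7667
  w = (11 - (2)·0.9000 - (3)·2.1000 - (1)·-1.1000) / (9) = 0.4444
  t = (0 - (-1)·0.9000 - (-2)·2.1000 - (3)·-0.5000) / (8) = 0.8250
Iteration 2:
  u = (-8 - (-3)·-0.7667 - (-2)·0.4444 - (3)·0.8250) / (11) = -1.0806
  v = (-11 - (-3)·0.0545 - (-4)·0.4444 - (1)·0.8250) / (12) = -0.8237
  w = (11 - (2)·0.0545 - (3)·-0.7667 - (1)·0.8250) / (9) = 1.3740
  t = (0 - (-1)·0.0545 - (-2)·-0.7667 - (3)·0.4444) / (8) = -0.3515
Residual b − A·x = (5.2180, 1.4901, 3.6178, -4.0380); ∞-norm = 5.2180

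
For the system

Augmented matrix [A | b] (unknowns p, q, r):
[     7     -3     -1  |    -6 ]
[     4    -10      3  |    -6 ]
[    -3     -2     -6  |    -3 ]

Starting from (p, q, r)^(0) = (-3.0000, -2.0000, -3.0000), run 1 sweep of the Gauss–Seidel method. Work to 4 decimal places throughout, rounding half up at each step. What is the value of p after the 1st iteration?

Iteration 1:
  p = (-6 - (-3)·-2.0000 - (-1)·-3.0000) / (7) = -2.1429
  q = (-6 - (4)·-2.1429 - (3)·-3.0000) / (-10) = -1.1572
  r = (-3 - (-3)·-2.1429 - (-2)·-1.1572) / (-6) = 1.9572

-2.1429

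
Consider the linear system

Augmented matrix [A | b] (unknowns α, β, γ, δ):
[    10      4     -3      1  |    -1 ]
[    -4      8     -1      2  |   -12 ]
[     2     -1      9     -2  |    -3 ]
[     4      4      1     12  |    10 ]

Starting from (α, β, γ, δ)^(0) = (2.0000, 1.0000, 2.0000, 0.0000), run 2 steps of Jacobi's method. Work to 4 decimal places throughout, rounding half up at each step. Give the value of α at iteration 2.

-0.1667

Iteration 1:
  α = (-1 - (4)·1.0000 - (-3)·2.0000 - (1)·0.0000) / (10) = 0.1000
  β = (-12 - (-4)·2.0000 - (-1)·2.0000 - (2)·0.0000) / (8) = -0.2500
  γ = (-3 - (2)·2.0000 - (-1)·1.0000 - (-2)·0.0000) / (9) = -0.6667
  δ = (10 - (4)·2.0000 - (4)·1.0000 - (1)·2.0000) / (12) = -0.3333
Iteration 2:
  α = (-1 - (4)·-0.2500 - (-3)·-0.6667 - (1)·-0.3333) / (10) = -0.1667
  β = (-12 - (-4)·0.1000 - (-1)·-0.6667 - (2)·-0.3333) / (8) = -1.4500
  γ = (-3 - (2)·0.1000 - (-1)·-0.2500 - (-2)·-0.3333) / (9) = -0.4574
  δ = (10 - (4)·0.1000 - (4)·-0.2500 - (1)·-0.6667) / (12) = 0.9389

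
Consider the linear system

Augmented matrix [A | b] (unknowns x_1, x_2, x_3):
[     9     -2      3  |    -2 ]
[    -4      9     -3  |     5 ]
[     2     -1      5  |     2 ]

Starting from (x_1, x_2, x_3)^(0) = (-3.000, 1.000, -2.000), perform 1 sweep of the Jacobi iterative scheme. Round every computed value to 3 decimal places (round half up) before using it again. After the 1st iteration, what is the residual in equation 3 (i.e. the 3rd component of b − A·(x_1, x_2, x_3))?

Iteration 1:
  x_1 = (-2 - (-2)·1.000 - (3)·-2.000) / (9) = 0.667
  x_2 = (5 - (-4)·-3.000 - (-3)·-2.000) / (9) = -1.444
  x_3 = (2 - (2)·-3.000 - (-1)·1.000) / (5) = 1.800
Residual b − A·x = (-16.291, 26.064, -9.778)

-9.778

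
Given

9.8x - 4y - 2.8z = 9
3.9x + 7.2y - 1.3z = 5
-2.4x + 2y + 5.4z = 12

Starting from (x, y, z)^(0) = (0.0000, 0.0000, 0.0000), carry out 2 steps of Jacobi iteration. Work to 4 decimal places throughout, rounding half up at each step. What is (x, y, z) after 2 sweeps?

Iteration 1:
  x = (9 - (-4)·0.0000 - (-2.8)·0.0000) / (9.8) = 0.9184
  y = (5 - (3.9)·0.0000 - (-1.3)·0.0000) / (7.2) = 0.6944
  z = (12 - (-2.4)·0.0000 - (2)·0.0000) / (5.4) = 2.2222
Iteration 2:
  x = (9 - (-4)·0.6944 - (-2.8)·2.2222) / (9.8) = 1.8367
  y = (5 - (3.9)·0.9184 - (-1.3)·2.2222) / (7.2) = 0.5982
  z = (12 - (-2.4)·0.9184 - (2)·0.6944) / (5.4) = 2.3732

(1.8367, 0.5982, 2.3732)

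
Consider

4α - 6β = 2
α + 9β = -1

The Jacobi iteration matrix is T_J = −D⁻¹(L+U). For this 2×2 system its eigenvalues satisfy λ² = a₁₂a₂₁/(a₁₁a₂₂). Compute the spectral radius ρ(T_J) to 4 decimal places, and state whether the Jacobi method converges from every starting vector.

0.4082

a₁₂a₂₁/(a₁₁a₂₂) = (-6)·(1) / ((4)·(9)) = -0.166667
ρ = √|-0.166667| = √0.166667 = 0.4082
ρ < 1, so Jacobi converges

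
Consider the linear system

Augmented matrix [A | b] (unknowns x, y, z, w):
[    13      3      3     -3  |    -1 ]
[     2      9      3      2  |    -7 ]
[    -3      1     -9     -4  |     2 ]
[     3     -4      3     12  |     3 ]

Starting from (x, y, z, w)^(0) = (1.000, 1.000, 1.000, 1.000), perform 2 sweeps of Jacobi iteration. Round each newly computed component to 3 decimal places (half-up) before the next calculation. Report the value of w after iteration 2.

0.031

Iteration 1:
  x = (-1 - (3)·1.000 - (3)·1.000 - (-3)·1.000) / (13) = -0.308
  y = (-7 - (2)·1.000 - (3)·1.000 - (2)·1.000) / (9) = -1.556
  z = (2 - (-3)·1.000 - (1)·1.000 - (-4)·1.000) / (-9) = -0.889
  w = (3 - (3)·1.000 - (-4)·1.000 - (3)·1.000) / (12) = 0.083
Iteration 2:
  x = (-1 - (3)·-1.556 - (3)·-0.889 - (-3)·0.083) / (13) = 0.506
  y = (-7 - (2)·-0.308 - (3)·-0.889 - (2)·0.083) / (9) = -0.431
  z = (2 - (-3)·-0.308 - (1)·-1.556 - (-4)·0.083) / (-9) = -0.329
  w = (3 - (3)·-0.308 - (-4)·-1.556 - (3)·-0.889) / (12) = 0.031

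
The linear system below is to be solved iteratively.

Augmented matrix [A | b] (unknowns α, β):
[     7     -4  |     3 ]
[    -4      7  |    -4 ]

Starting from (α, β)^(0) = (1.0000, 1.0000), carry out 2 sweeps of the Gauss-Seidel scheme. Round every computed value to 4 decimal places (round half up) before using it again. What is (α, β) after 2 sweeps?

(0.4286, -0.3265)

Iteration 1:
  α = (3 - (-4)·1.0000) / (7) = 1.0000
  β = (-4 - (-4)·1.0000) / (7) = 0.0000
Iteration 2:
  α = (3 - (-4)·0.0000) / (7) = 0.4286
  β = (-4 - (-4)·0.4286) / (7) = -0.3265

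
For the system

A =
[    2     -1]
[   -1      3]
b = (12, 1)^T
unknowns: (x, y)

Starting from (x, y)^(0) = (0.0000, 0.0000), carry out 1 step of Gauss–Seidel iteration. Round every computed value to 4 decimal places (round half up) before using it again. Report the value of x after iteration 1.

6.0000

Iteration 1:
  x = (12 - (-1)·0.0000) / (2) = 6.0000
  y = (1 - (-1)·6.0000) / (3) = 2.3333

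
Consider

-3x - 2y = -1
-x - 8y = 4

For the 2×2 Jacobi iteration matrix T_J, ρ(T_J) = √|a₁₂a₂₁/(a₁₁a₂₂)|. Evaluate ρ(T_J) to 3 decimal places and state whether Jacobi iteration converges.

0.289

a₁₂a₂₁/(a₁₁a₂₂) = (-2)·(-1) / ((-3)·(-8)) = 0.083333
ρ = √|0.083333| = √0.083333 = 0.289
ρ < 1, so Jacobi converges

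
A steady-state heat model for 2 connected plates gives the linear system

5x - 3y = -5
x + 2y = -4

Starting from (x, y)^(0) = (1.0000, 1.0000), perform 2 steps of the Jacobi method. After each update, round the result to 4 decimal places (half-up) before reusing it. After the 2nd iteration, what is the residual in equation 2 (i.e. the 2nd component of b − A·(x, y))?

2.1000

Iteration 1:
  x = (-5 - (-3)·1.0000) / (5) = -0.4000
  y = (-4 - (1)·1.0000) / (2) = -2.5000
Iteration 2:
  x = (-5 - (-3)·-2.5000) / (5) = -2.5000
  y = (-4 - (1)·-0.4000) / (2) = -1.8000
Residual b − A·x = (2.1000, 2.1000)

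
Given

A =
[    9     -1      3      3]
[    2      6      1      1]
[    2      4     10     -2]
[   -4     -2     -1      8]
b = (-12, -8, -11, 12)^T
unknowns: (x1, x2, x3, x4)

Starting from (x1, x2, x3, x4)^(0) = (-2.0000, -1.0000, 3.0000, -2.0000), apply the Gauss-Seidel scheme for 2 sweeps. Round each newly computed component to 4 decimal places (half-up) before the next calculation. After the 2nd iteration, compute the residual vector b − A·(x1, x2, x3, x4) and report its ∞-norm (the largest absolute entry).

1.8355

Iteration 1:
  x1 = (-12 - (-1)·-1.0000 - (3)·3.0000 - (3)·-2.0000) / (9) = -1.7778
  x2 = (-8 - (2)·-1.7778 - (1)·3.0000 - (1)·-2.0000) / (6) = -0.9074
  x3 = (-11 - (2)·-1.7778 - (4)·-0.9074 - (-2)·-2.0000) / (10) = -0.7815
  x4 = (12 - (-4)·-1.7778 - (-2)·-0.9074 - (-1)·-0.7815) / (8) = 0.2866
Iteration 2:
  x1 = (-12 - (-1)·-0.9074 - (3)·-0.7815 - (3)·0.2866) / (9) = -1.2692
  x2 = (-8 - (2)·-1.2692 - (1)·-0.7815 - (1)·0.2866) / (6) = -0.8278
  x3 = (-11 - (2)·-1.2692 - (4)·-0.8278 - (-2)·0.2866) / (10) = -0.4577
  x4 = (12 - (-4)·-1.2692 - (-2)·-0.8278 - (-1)·-0.4577) / (8) = 0.6012
Residual b − A·x = (-1.8355, -0.6383, 0.6290, 0.0003); ∞-norm = 1.8355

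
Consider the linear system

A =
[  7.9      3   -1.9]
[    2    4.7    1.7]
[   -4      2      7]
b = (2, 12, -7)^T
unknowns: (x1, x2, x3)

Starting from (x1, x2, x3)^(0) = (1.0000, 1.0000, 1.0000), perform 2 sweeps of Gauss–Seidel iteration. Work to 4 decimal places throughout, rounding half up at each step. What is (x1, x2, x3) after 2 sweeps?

(-0.9327, 3.5097, -2.5357)

Iteration 1:
  x1 = (2 - (3)·1.0000 - (-1.9)·1.0000) / (7.9) = 0.1139
  x2 = (12 - (2)·0.1139 - (1.7)·1.0000) / (4.7) = 2.1430
  x3 = (-7 - (-4)·0.1139 - (2)·2.1430) / (7) = -1.5472
Iteration 2:
  x1 = (2 - (3)·2.1430 - (-1.9)·-1.5472) / (7.9) = -0.9327
  x2 = (12 - (2)·-0.9327 - (1.7)·-1.5472) / (4.7) = 3.5097
  x3 = (-7 - (-4)·-0.9327 - (2)·3.5097) / (7) = -2.5357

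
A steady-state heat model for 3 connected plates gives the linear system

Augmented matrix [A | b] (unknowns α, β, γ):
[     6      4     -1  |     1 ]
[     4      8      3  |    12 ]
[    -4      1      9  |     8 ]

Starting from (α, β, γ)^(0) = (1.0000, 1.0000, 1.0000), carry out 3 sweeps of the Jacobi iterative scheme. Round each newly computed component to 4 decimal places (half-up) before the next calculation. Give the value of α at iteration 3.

Iteration 1:
  α = (1 - (4)·1.0000 - (-1)·1.0000) / (6) = -0.3333
  β = (12 - (4)·1.0000 - (3)·1.0000) / (8) = 0.6250
  γ = (8 - (-4)·1.0000 - (1)·1.0000) / (9) = 1.2222
Iteration 2:
  α = (1 - (4)·0.6250 - (-1)·1.2222) / (6) = -0.0463
  β = (12 - (4)·-0.3333 - (3)·1.2222) / (8) = 1.2083
  γ = (8 - (-4)·-0.3333 - (1)·0.6250) / (9) = 0.6713
Iteration 3:
  α = (1 - (4)·1.2083 - (-1)·0.6713) / (6) = -0.5270
  β = (12 - (4)·-0.0463 - (3)·0.6713) / (8) = 1.2714
  γ = (8 - (-4)·-0.0463 - (1)·1.2083) / (9) = 0.7341

-0.5270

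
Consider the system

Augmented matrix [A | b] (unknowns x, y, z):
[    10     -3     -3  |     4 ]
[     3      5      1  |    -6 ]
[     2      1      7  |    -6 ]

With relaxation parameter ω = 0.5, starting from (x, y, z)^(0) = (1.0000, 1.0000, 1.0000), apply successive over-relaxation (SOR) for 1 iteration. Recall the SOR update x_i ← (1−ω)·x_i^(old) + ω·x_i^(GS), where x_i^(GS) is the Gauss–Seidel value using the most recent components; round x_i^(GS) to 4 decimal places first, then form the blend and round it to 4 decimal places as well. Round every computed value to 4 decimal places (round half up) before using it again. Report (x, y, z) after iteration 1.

Iteration 1:
  x: GS value = (4 - (-3)·1.0000 - (-3)·1.0000) / (10) = 1.0000;  x ← (1−ω)·1.0000 + ω·1.0000 = 1.0000
  y: GS value = (-6 - (3)·1.0000 - (1)·1.0000) / (5) = -2.0000;  y ← (1−ω)·1.0000 + ω·-2.0000 = -0.5000
  z: GS value = (-6 - (2)·1.0000 - (1)·-0.5000) / (7) = -1.0714;  z ← (1−ω)·1.0000 + ω·-1.0714 = -0.0357

(1.0000, -0.5000, -0.0357)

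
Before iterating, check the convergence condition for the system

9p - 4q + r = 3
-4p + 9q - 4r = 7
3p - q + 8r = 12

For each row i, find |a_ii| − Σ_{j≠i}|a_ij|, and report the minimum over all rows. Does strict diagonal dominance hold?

1

row 1: |9| − (4+1) = 4
row 2: |9| − (4+4) = 1
row 3: |8| − (3+1) = 4
minimum over rows = 1 → strictly diagonally dominant (convergence guaranteed)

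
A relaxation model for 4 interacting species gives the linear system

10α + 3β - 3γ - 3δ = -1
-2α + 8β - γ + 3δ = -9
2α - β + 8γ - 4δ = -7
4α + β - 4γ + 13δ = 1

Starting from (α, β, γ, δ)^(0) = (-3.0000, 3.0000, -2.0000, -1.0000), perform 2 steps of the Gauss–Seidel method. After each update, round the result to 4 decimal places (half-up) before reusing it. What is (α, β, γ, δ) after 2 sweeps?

Iteration 1:
  α = (-1 - (3)·3.0000 - (-3)·-2.0000 - (-3)·-1.0000) / (10) = -1.9000
  β = (-9 - (-2)·-1.9000 - (-1)·-2.0000 - (3)·-1.0000) / (8) = -1.4750
  γ = (-7 - (2)·-1.9000 - (-1)·-1.4750 - (-4)·-1.0000) / (8) = -1.0844
  δ = (1 - (4)·-1.9000 - (1)·-1.4750 - (-4)·-1.0844) / (13) = 0.4413
Iteration 2:
  α = (-1 - (3)·-1.4750 - (-3)·-1.0844 - (-3)·0.4413) / (10) = 0.1496
  β = (-9 - (-2)·0.1496 - (-1)·-1.0844 - (3)·0.4413) / (8) = -1.3886
  γ = (-7 - (2)·0.1496 - (-1)·-1.3886 - (-4)·0.4413) / (8) = -0.8653
  δ = (1 - (4)·0.1496 - (1)·-1.3886 - (-4)·-0.8653) / (13) = -0.1285

(0.1496, -1.3886, -0.8653, -0.1285)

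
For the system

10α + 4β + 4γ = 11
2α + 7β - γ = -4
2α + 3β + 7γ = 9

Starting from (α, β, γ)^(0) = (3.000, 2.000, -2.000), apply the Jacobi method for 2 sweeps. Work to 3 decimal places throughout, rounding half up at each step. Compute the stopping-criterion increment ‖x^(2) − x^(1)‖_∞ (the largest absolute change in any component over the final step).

Iteration 1:
  α = (11 - (4)·2.000 - (4)·-2.000) / (10) = 1.100
  β = (-4 - (2)·3.000 - (-1)·-2.000) / (7) = -1.714
  γ = (9 - (2)·3.000 - (3)·2.000) / (7) = -0.429
Iteration 2:
  α = (11 - (4)·-1.714 - (4)·-0.429) / (10) = 1.957
  β = (-4 - (2)·1.100 - (-1)·-0.429) / (7) = -0.947
  γ = (9 - (2)·1.100 - (3)·-1.714) / (7) = 1.706
Change: (0.857, 0.767, 2.135) → max |·| = 2.135

2.135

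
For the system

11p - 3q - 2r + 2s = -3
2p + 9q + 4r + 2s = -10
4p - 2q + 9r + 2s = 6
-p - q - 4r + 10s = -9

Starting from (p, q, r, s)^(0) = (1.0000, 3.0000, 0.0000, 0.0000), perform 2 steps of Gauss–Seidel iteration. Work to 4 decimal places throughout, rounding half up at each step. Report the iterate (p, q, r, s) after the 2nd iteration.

Iteration 1:
  p = (-3 - (-3)·3.0000 - (-2)·0.0000 - (2)·0.0000) / (11) = 0.5455
  q = (-10 - (2)·0.5455 - (4)·0.0000 - (2)·0.0000) / (9) = -1.2323
  r = (6 - (4)·0.5455 - (-2)·-1.2323 - (2)·0.0000) / (9) = 0.1504
  s = (-9 - (-1)·0.5455 - (-1)·-1.2323 - (-4)·0.1504) / (10) = -0.9085
Iteration 2:
  p = (-3 - (-3)·-1.2323 - (-2)·0.1504 - (2)·-0.9085) / (11) = -0.4163
  q = (-10 - (2)·-0.4163 - (4)·0.1504 - (2)·-0.9085) / (9) = -0.8836
  r = (6 - (4)·-0.4163 - (-2)·-0.8836 - (2)·-0.9085) / (9) = 0.8572
  s = (-9 - (-1)·-0.4163 - (-1)·-0.8836 - (-4)·0.8572) / (10) = -0.6871

(-0.4163, -0.8836, 0.8572, -0.6871)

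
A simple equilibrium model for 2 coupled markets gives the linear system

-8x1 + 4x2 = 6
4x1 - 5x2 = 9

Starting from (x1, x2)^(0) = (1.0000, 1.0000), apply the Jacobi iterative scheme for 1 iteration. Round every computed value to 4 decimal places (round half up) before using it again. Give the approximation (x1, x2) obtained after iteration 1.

(-0.2500, -1.0000)

Iteration 1:
  x1 = (6 - (4)·1.0000) / (-8) = -0.2500
  x2 = (9 - (4)·1.0000) / (-5) = -1.0000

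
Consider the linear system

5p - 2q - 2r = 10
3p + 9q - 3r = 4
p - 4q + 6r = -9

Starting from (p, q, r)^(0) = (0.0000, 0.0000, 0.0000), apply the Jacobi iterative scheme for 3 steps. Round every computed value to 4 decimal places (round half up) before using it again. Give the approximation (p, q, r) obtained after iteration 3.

(1.0963, -0.5939, -2.2444)

Iteration 1:
  p = (10 - (-2)·0.0000 - (-2)·0.0000) / (5) = 2.0000
  q = (4 - (3)·0.0000 - (-3)·0.0000) / (9) = 0.4444
  r = (-9 - (1)·0.0000 - (-4)·0.0000) / (6) = -1.5000
Iteration 2:
  p = (10 - (-2)·0.4444 - (-2)·-1.5000) / (5) = 1.5778
  q = (4 - (3)·2.0000 - (-3)·-1.5000) / (9) = -0.7222
  r = (-9 - (1)·2.0000 - (-4)·0.4444) / (6) = -1.5371
Iteration 3:
  p = (10 - (-2)·-0.7222 - (-2)·-1.5371) / (5) = 1.0963
  q = (4 - (3)·1.5778 - (-3)·-1.5371) / (9) = -0.5939
  r = (-9 - (1)·1.5778 - (-4)·-0.7222) / (6) = -2.2444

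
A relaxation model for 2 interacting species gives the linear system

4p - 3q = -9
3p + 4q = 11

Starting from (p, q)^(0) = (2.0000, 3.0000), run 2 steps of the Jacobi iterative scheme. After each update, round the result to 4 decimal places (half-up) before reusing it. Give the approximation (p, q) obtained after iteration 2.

Iteration 1:
  p = (-9 - (-3)·3.0000) / (4) = 0.0000
  q = (11 - (3)·2.0000) / (4) = 1.2500
Iteration 2:
  p = (-9 - (-3)·1.2500) / (4) = -1.3125
  q = (11 - (3)·0.0000) / (4) = 2.7500

(-1.3125, 2.7500)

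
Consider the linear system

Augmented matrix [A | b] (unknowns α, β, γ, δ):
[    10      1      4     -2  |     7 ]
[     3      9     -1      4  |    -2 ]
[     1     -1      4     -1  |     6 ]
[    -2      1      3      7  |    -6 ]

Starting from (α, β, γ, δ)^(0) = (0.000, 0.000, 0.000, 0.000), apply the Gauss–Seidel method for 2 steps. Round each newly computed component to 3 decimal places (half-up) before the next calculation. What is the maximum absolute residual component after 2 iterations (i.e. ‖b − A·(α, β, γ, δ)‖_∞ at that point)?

Iteration 1:
  α = (7 - (1)·0.000 - (4)·0.000 - (-2)·0.000) / (10) = 0.700
  β = (-2 - (3)·0.700 - (-1)·0.000 - (4)·0.000) / (9) = -0.456
  γ = (6 - (1)·0.700 - (-1)·-0.456 - (-1)·0.000) / (4) = 1.211
  δ = (-6 - (-2)·0.700 - (1)·-0.456 - (3)·1.211) / (7) = -1.111
Iteration 2:
  α = (7 - (1)·-0.456 - (4)·1.211 - (-2)·-1.111) / (10) = 0.039
  β = (-2 - (3)·0.039 - (-1)·1.211 - (4)·-1.111) / (9) = 0.393
  γ = (6 - (1)·0.039 - (-1)·0.393 - (-1)·-1.111) / (4) = 1.311
  δ = (-6 - (-2)·0.039 - (1)·0.393 - (3)·1.311) / (7) = -1.464
Residual b − A·x = (-1.955, 1.513, -0.354, 0.000); ∞-norm = 1.955

1.955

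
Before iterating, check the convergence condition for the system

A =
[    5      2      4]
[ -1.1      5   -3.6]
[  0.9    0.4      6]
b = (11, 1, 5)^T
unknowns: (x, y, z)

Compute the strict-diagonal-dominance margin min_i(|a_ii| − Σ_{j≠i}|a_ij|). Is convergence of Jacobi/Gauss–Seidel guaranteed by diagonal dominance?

-1

row 1: |5| − (2+4) = -1
row 2: |5| − (1.1+3.6) = 0.3
row 3: |6| − (0.9+0.4) = 4.7
minimum over rows = -1 → not strictly diagonally dominant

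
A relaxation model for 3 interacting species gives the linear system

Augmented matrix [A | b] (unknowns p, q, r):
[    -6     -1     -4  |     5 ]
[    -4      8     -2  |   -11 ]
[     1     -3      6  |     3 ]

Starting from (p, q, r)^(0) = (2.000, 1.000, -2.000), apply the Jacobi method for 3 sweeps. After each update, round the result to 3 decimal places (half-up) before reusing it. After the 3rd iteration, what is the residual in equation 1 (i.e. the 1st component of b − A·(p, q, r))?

-0.251

Iteration 1:
  p = (5 - (-1)·1.000 - (-4)·-2.000) / (-6) = 0.333
  q = (-11 - (-4)·2.000 - (-2)·-2.000) / (8) = -0.875
  r = (3 - (1)·2.000 - (-3)·1.000) / (6) = 0.667
Iteration 2:
  p = (5 - (-1)·-0.875 - (-4)·0.667) / (-6) = -1.132
  q = (-11 - (-4)·0.333 - (-2)·0.667) / (8) = -1.042
  r = (3 - (1)·0.333 - (-3)·-0.875) / (6) = 0.007
Iteration 3:
  p = (5 - (-1)·-1.042 - (-4)·0.007) / (-6) = -0.664
  q = (-11 - (-4)·-1.132 - (-2)·0.007) / (8) = -1.939
  r = (3 - (1)·-1.132 - (-3)·-1.042) / (6) = 0.168
Residual b − A·x = (-0.251, 2.192, -3.161)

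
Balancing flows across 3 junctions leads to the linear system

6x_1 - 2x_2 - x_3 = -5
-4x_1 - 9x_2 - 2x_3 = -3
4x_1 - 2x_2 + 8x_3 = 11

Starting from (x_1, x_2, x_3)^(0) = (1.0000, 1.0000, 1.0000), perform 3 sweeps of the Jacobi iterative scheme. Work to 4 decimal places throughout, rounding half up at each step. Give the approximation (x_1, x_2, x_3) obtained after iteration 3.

(-0.5131, 0.3457, 1.8113)

Iteration 1:
  x_1 = (-5 - (-2)·1.0000 - (-1)·1.0000) / (6) = -0.3333
  x_2 = (-3 - (-4)·1.0000 - (-2)·1.0000) / (-9) = -0.3333
  x_3 = (11 - (4)·1.0000 - (-2)·1.0000) / (8) = 1.1250
Iteration 2:
  x_1 = (-5 - (-2)·-0.3333 - (-1)·1.1250) / (6) = -0.7569
  x_2 = (-3 - (-4)·-0.3333 - (-2)·1.1250) / (-9) = 0.2315
  x_3 = (11 - (4)·-0.3333 - (-2)·-0.3333) / (8) = 1.4583
Iteration 3:
  x_1 = (-5 - (-2)·0.2315 - (-1)·1.4583) / (6) = -0.5131
  x_2 = (-3 - (-4)·-0.7569 - (-2)·1.4583) / (-9) = 0.3457
  x_3 = (11 - (4)·-0.7569 - (-2)·0.2315) / (8) = 1.8113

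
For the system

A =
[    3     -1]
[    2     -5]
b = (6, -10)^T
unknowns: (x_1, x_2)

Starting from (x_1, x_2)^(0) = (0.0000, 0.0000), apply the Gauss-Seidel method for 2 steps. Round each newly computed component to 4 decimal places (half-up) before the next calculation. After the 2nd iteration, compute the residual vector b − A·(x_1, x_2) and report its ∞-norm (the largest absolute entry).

0.3734

Iteration 1:
  x_1 = (6 - (-1)·0.0000) / (3) = 2.0000
  x_2 = (-10 - (2)·2.0000) / (-5) = 2.8000
Iteration 2:
  x_1 = (6 - (-1)·2.8000) / (3) = 2.9333
  x_2 = (-10 - (2)·2.9333) / (-5) = 3.1733
Residual b − A·x = (0.3734, -0.0001); ∞-norm = 0.3734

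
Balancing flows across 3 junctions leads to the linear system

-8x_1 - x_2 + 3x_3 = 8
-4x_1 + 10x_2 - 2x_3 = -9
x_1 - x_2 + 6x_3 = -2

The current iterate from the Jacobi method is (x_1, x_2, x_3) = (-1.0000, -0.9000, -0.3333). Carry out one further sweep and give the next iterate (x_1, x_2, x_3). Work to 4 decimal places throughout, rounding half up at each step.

(-1.0125, -1.3667, -0.3167)

One sweep:
  x_1 = (8 - (-1)·-0.9000 - (3)·-0.3333) / (-8) = -1.0125
  x_2 = (-9 - (-4)·-1.0000 - (-2)·-0.3333) / (10) = -1.3667
  x_3 = (-2 - (1)·-1.0000 - (-1)·-0.9000) / (6) = -0.3167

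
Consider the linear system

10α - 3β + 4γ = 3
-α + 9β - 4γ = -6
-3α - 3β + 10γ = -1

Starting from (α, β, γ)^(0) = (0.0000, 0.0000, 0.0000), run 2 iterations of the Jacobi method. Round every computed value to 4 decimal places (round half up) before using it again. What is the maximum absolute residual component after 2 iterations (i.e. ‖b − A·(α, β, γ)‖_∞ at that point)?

Iteration 1:
  α = (3 - (-3)·0.0000 - (4)·0.0000) / (10) = 0.3000
  β = (-6 - (-1)·0.0000 - (-4)·0.0000) / (9) = -0.6667
  γ = (-1 - (-3)·0.0000 - (-3)·0.0000) / (10) = -0.1000
Iteration 2:
  α = (3 - (-3)·-0.6667 - (4)·-0.1000) / (10) = 0.1400
  β = (-6 - (-1)·0.3000 - (-4)·-0.1000) / (9) = -0.6778
  γ = (-1 - (-3)·0.3000 - (-3)·-0.6667) / (10) = -0.2100
Residual b − A·x = (0.4066, -0.5998, -0.5134); ∞-norm = 0.5998

0.5998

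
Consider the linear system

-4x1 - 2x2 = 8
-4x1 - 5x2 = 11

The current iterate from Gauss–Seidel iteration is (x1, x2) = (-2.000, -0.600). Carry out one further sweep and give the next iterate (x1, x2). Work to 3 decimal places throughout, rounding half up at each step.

One sweep:
  x1 = (8 - (-2)·-0.600) / (-4) = -1.700
  x2 = (11 - (-4)·-1.700) / (-5) = -0.840

(-1.700, -0.840)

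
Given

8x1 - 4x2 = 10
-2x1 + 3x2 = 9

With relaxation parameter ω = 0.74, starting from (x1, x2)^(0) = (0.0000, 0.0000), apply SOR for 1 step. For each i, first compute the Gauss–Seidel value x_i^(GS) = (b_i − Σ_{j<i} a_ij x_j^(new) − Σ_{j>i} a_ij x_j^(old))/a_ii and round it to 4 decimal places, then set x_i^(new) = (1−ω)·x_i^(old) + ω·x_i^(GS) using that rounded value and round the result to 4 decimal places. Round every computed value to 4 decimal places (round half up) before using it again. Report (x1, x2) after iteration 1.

(0.9250, 2.6764)

Iteration 1:
  x1: GS value = (10 - (-4)·0.0000) / (8) = 1.2500;  x1 ← (1−ω)·0.0000 + ω·1.2500 = 0.9250
  x2: GS value = (9 - (-2)·0.9250) / (3) = 3.6167;  x2 ← (1−ω)·0.0000 + ω·3.6167 = 2.6764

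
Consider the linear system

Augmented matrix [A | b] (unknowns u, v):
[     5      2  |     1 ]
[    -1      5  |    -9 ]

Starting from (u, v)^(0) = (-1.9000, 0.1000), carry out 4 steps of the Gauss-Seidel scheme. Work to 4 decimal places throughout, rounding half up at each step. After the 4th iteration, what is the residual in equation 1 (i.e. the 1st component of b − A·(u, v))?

-0.0018

Iteration 1:
  u = (1 - (2)·0.1000) / (5) = 0.1600
  v = (-9 - (-1)·0.1600) / (5) = -1.7680
Iteration 2:
  u = (1 - (2)·-1.7680) / (5) = 0.9072
  v = (-9 - (-1)·0.9072) / (5) = -1.6186
Iteration 3:
  u = (1 - (2)·-1.6186) / (5) = 0.8474
  v = (-9 - (-1)·0.8474) / (5) = -1.6305
Iteration 4:
  u = (1 - (2)·-1.6305) / (5) = 0.8522
  v = (-9 - (-1)·0.8522) / (5) = -1.6296
Residual b − A·x = (-0.0018, 0.0002)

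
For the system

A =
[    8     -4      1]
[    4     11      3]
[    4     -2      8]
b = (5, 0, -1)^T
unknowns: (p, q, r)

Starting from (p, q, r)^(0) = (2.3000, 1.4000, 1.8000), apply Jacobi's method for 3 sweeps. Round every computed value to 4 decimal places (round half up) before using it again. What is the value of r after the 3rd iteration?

-0.2004

Iteration 1:
  p = (5 - (-4)·1.4000 - (1)·1.8000) / (8) = 1.1000
  q = (0 - (4)·2.3000 - (3)·1.8000) / (11) = -1.3273
  r = (-1 - (4)·2.3000 - (-2)·1.4000) / (8) = -0.9250
Iteration 2:
  p = (5 - (-4)·-1.3273 - (1)·-0.9250) / (8) = 0.0770
  q = (0 - (4)·1.1000 - (3)·-0.9250) / (11) = -0.1477
  r = (-1 - (4)·1.1000 - (-2)·-1.3273) / (8) = -1.0068
Iteration 3:
  p = (5 - (-4)·-0.1477 - (1)·-1.0068) / (8) = 0.6770
  q = (0 - (4)·0.0770 - (3)·-1.0068) / (11) = 0.2466
  r = (-1 - (4)·0.0770 - (-2)·-0.1477) / (8) = -0.2004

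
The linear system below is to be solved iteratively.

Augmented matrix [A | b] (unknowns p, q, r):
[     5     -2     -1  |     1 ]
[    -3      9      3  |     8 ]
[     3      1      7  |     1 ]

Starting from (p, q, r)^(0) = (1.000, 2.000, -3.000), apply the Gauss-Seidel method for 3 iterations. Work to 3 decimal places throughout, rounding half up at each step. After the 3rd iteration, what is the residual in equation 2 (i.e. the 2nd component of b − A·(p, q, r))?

-0.427

Iteration 1:
  p = (1 - (-2)·2.000 - (-1)·-3.000) / (5) = 0.400
  q = (8 - (-3)·0.400 - (3)·-3.000) / (9) = 2.022
  r = (1 - (3)·0.400 - (1)·2.022) / (7) = -0.317
Iteration 2:
  p = (1 - (-2)·2.022 - (-1)·-0.317) / (5) = 0.945
  q = (8 - (-3)·0.945 - (3)·-0.317) / (9) = 1.310
  r = (1 - (3)·0.945 - (1)·1.310) / (7) = -0.449
Iteration 3:
  p = (1 - (-2)·1.310 - (-1)·-0.449) / (5) = 0.634
  q = (8 - (-3)·0.634 - (3)·-0.449) / (9) = 1.250
  r = (1 - (3)·0.634 - (1)·1.250) / (7) = -0.307
Residual b − A·x = (0.023, -0.427, -0.003)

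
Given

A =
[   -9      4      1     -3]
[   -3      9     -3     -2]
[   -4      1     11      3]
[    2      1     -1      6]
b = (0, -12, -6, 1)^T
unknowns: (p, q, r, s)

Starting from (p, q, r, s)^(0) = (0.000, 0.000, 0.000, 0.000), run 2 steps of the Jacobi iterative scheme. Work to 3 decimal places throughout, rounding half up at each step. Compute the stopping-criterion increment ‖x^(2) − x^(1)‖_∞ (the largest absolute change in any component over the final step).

0.709

Iteration 1:
  p = (0 - (4)·0.000 - (1)·0.000 - (-3)·0.000) / (-9) = 0.000
  q = (-12 - (-3)·0.000 - (-3)·0.000 - (-2)·0.000) / (9) = -1.333
  r = (-6 - (-4)·0.000 - (1)·0.000 - (3)·0.000) / (11) = -0.545
  s = (1 - (2)·0.000 - (1)·0.000 - (-1)·0.000) / (6) = 0.167
Iteration 2:
  p = (0 - (4)·-1.333 - (1)·-0.545 - (-3)·0.167) / (-9) = -0.709
  q = (-12 - (-3)·0.000 - (-3)·-0.545 - (-2)·0.167) / (9) = -1.478
  r = (-6 - (-4)·0.000 - (1)·-1.333 - (3)·0.167) / (11) = -0.470
  s = (1 - (2)·0.000 - (1)·-1.333 - (-1)·-0.545) / (6) = 0.298
Change: (-0.709, -0.145, 0.075, 0.131) → max |·| = 0.709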